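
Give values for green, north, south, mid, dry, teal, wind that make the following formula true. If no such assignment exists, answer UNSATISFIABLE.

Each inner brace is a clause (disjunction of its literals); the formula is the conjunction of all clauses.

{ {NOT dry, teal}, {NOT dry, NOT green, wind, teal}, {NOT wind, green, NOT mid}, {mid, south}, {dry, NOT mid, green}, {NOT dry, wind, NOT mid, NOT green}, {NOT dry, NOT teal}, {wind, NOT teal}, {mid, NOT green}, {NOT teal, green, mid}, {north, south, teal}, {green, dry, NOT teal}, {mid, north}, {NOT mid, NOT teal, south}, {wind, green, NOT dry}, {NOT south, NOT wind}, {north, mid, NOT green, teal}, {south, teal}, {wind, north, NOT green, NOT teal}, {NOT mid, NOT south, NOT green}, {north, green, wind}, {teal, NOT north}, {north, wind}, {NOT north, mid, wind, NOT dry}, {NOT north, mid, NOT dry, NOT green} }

Suppose dry = false.
Suppose mid = true.
The clause (green) is unit, so green = true.
The clause (NOT south) is unit, so south = false.
The clause (NOT teal) is unit, so teal = false.
Now (teal) is unsatisfied and unit — conflict.
Undo mid and try mid = false.
The clause (south) is unit, so south = true.
The clause (NOT green) is unit, so green = false.
The clause (NOT teal) is unit, so teal = false.
The clause (north) is unit, so north = true.
Now (NOT north) is unsatisfied and unit — conflict.
Both values of mid lead to a conflict.
Undo dry and try dry = true.
The clause (teal) is unit, so teal = true.
Now (NOT teal) is unsatisfied and unit — conflict.
Both values of dry lead to a conflict.

UNSATISFIABLE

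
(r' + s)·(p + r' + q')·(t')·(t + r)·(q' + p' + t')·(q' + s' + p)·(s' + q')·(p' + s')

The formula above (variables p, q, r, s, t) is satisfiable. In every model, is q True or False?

False

Suppose q = 1.
Unit clause (t') forces t = 0.
Unit clause (r) forces r = 1.
Unit clause (s) forces s = 1.
Now (s') is unsatisfied and unit — conflict.
So every satisfying assignment has q = False.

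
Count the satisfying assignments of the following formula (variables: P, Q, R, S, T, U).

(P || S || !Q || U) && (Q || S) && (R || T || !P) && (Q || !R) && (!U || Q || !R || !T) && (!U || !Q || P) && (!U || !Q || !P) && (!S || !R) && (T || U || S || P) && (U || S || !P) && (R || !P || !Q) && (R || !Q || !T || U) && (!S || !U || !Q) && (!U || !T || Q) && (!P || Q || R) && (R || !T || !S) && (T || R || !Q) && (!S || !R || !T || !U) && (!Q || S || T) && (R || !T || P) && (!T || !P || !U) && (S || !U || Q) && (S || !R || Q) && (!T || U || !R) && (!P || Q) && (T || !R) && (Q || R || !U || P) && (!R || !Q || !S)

There are 2^6 = 64 truth assignments over (P, Q, R, S, T, U).
Split on T. With T = true, the clauses containing T are satisfied and !T drops from the rest; 0 of the 2^5 = 32 assignments to the other variables satisfy what remains.
With T = false, by the same count on the reduced clause set, 1 assignment works.
Total: 0 + 1 = 1.

1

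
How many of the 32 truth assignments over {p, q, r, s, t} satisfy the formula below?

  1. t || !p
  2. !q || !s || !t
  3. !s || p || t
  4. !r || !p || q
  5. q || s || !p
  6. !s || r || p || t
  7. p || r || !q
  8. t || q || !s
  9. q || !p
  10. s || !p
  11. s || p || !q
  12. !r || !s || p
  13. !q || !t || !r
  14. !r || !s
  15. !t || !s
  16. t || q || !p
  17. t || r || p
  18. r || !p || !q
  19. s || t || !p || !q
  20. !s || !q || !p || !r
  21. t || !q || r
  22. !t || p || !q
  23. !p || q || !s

3

There are 2^5 = 32 truth assignments over (p, q, r, s, t).
Split on r. With r = true, the clauses containing r are satisfied and !r drops from the rest; 2 of the 2^4 = 16 assignments to the other variables satisfy what remains.
With r = false, by the same count on the reduced clause set, 1 assignment works.
(One model: p=F, q=F, r=F, s=F, t=T.)
Total: 2 + 1 = 3.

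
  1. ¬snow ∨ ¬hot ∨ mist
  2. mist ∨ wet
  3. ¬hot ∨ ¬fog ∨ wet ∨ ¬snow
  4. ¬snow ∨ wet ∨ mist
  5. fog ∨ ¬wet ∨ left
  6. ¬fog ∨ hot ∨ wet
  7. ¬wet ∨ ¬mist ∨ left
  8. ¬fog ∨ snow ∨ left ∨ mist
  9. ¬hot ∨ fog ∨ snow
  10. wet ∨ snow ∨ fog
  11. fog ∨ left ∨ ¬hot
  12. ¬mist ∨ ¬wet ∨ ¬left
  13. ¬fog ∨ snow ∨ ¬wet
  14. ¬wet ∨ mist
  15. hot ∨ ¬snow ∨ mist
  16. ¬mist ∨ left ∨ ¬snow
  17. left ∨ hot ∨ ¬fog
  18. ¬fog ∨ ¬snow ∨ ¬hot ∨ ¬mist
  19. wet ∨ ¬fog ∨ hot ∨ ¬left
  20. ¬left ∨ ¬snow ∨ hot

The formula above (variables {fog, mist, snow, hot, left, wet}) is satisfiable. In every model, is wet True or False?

False

Suppose wet = True.
From the singleton clause (mist), mist = True.
From the singleton clause (left), left = True.
Now (¬left) is unsatisfied and unit — conflict.
So every satisfying assignment has wet = False.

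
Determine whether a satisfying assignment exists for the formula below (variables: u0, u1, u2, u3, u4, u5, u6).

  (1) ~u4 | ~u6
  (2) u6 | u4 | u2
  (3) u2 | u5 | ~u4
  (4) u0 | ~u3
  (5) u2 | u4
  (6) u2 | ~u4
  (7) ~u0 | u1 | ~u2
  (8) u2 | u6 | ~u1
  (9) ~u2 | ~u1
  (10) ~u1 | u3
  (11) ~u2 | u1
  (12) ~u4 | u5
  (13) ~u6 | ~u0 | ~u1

No, unsatisfiable

Try u4 = 0.
From the singleton clause (u2), u2 = 1.
From the singleton clause (~u1), u1 = 0.
That conflicts with the unit clause (u1).
Undo u4 and try u4 = 1.
From the singleton clause (~u6), u6 = 0.
From the singleton clause (u2), u2 = 1.
From the singleton clause (~u1), u1 = 0.
That conflicts with the unit clause (u1).
Both values of u4 lead to a conflict.
No assignment satisfies every clause.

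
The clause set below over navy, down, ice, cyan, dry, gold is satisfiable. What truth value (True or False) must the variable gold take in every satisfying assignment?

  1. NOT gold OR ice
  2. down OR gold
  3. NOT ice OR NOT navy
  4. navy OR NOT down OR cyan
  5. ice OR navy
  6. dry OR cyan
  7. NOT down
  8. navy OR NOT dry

True

Suppose gold = false.
(down) alone gives down = true.
That conflicts with the unit clause (NOT down).
So every satisfying assignment has gold = True.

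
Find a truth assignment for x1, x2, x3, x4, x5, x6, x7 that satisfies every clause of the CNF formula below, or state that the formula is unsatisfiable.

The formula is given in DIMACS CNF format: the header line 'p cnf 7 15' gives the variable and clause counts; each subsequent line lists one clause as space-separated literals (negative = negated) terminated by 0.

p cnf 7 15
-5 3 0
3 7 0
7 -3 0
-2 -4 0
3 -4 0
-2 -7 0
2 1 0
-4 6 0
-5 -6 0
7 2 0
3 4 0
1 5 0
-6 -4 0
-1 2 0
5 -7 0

Try x5 = False.
Unit clause (x1) forces x1 = True.
Unit clause (x2) forces x2 = True.
Unit clause (¬x4) forces x4 = False.
Unit clause (¬x7) forces x7 = False.
Unit clause (x3) forces x3 = True.
But (¬x3) is also a unit clause — contradiction.
So x5 must be the other value — set x5 = True.
Unit clause (x3) forces x3 = True.
Unit clause (x7) forces x7 = True.
Unit clause (¬x2) forces x2 = False.
Unit clause (x1) forces x1 = True.
But (¬x1) is also a unit clause — contradiction.
Both values of x5 lead to a conflict.

UNSATISFIABLE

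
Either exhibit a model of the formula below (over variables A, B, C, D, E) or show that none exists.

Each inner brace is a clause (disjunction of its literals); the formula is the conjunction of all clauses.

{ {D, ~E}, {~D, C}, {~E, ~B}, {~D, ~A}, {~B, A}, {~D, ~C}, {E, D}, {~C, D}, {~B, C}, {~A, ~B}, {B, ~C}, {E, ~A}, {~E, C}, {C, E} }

UNSATISFIABLE

Suppose D = 1.
(C) alone gives C = 1.
Now (~C) is unsatisfied and unit — conflict.
That branch fails; take D = 0 instead.
(~E) alone gives E = 0.
Now (E) is unsatisfied and unit — conflict.
Both values of D lead to a conflict.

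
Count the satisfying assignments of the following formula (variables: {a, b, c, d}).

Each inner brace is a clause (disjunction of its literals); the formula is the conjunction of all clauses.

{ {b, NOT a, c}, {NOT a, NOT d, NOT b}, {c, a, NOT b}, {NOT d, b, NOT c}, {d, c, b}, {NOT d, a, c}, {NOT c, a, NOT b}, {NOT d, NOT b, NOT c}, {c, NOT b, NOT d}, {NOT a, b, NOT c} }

3

There are 2^4 = 16 truth assignments over (a, b, c, d).
Check each against the 10 clauses (columns in the order a, b, c, d):
  F F F F  ✗ fails (d OR c OR b)
  F F F T  ✗ fails (NOT d OR a OR c)
  F F T F  ✓ satisfies all
  F F T T  ✗ fails (NOT d OR b OR NOT c)
  F T F F  ✗ fails (c OR a OR NOT b)
  F T F T  ✗ fails (c OR a OR NOT b)
  F T T F  ✗ fails (NOT c OR a OR NOT b)
  F T T T  ✗ fails (NOT c OR a OR NOT b)
  T F F F  ✗ fails (b OR NOT a OR c)
  T F F T  ✗ fails (b OR NOT a OR c)
  T F T F  ✗ fails (NOT a OR b OR NOT c)
  T F T T  ✗ fails (NOT d OR b OR NOT c)
  T T F F  ✓ satisfies all
  T T F T  ✗ fails (NOT a OR NOT d OR NOT b)
  T T T F  ✓ satisfies all
  T T T T  ✗ fails (NOT a OR NOT d OR NOT b)
3 of the 16 rows are models.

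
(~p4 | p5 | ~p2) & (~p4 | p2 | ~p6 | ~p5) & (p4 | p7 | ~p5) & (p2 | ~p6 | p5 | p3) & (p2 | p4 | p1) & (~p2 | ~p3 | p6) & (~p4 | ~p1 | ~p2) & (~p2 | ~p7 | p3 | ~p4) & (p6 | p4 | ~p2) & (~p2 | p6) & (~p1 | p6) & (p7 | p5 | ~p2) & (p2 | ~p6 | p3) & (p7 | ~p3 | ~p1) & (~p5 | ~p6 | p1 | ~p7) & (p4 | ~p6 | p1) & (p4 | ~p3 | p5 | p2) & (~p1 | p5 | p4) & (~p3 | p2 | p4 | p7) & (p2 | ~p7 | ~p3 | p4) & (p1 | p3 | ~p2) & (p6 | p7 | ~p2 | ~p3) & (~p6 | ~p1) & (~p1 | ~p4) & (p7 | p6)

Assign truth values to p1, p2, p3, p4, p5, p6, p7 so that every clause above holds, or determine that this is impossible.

Suppose p2 = 0.
Suppose p4 = 1.
From the singleton clause (~p1), p1 = 0.
Suppose p6 = 0.
From the singleton clause (p7), p7 = 1.
All clauses hold; p3, p5 can take either value.

p1 ↦ 0; p2 ↦ 0; p3 ↦ 0; p4 ↦ 1; p5 ↦ 0; p6 ↦ 0; p7 ↦ 1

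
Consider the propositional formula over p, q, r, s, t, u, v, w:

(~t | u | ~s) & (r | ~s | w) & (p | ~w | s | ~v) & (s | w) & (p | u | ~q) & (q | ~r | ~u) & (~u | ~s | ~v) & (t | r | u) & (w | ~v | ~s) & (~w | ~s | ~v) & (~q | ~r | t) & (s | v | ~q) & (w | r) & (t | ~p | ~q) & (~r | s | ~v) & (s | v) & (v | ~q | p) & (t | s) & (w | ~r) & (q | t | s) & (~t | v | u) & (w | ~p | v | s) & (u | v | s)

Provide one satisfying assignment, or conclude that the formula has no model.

p ↦ 1; q ↦ 0; r ↦ 1; s ↦ 1; t ↦ 0; u ↦ 0; v ↦ 0; w ↦ 1

Case s = 1:
Case t = 0:
Case r = 1:
The clause (~q) is unit, so q = 0.
The clause (~u) is unit, so u = 0.
The clause (w) is unit, so w = 1.
The clause (~v) is unit, so v = 0.
Every clause is now satisfied; p is unconstrained.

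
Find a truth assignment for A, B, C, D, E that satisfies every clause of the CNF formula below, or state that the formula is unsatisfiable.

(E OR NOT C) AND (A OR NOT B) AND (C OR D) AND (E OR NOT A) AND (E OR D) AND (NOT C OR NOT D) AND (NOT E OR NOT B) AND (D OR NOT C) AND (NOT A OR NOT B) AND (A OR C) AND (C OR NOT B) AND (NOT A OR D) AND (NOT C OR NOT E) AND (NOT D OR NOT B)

Suppose E = true.
(NOT B) alone gives B = false.
(NOT C) alone gives C = false.
(D) alone gives D = true.
(A) alone gives A = true.
Every clause now holds.

A ↦ true, B ↦ false, C ↦ false, D ↦ true, E ↦ true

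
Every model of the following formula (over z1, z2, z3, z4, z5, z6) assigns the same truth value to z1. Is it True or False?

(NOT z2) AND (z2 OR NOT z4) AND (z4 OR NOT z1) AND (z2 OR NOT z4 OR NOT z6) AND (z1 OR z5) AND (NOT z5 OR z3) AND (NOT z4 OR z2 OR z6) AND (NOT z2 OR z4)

False

Suppose z1 = true.
The clause (NOT z2) is unit, so z2 = false.
The clause (NOT z4) is unit, so z4 = false.
But (z4) is also a unit clause — contradiction.
So every satisfying assignment has z1 = False.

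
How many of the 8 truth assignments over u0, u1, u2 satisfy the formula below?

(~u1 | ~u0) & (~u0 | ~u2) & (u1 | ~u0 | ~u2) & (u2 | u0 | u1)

4

There are 2^3 = 8 truth assignments over (u0, u1, u2).
Split on u2. With u2 = 1, the clauses containing u2 are satisfied and ~u2 drops from the rest; 2 of the 2^2 = 4 assignments to the other variables satisfy what remains.
With u2 = 0, by the same count on the reduced clause set, 2 assignments work.
(One model: u0=F, u1=F, u2=T.)
Total: 2 + 2 = 4.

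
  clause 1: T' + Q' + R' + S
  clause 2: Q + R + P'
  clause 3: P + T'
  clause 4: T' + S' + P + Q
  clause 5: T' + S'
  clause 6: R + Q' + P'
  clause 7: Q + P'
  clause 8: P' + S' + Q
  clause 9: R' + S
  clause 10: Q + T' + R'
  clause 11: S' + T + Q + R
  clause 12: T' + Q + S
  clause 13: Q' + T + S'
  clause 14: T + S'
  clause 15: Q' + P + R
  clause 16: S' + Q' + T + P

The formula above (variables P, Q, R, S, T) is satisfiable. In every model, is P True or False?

Suppose P = 1.
The clause (Q) is unit, so Q = 1.
The clause (R) is unit, so R = 1.
The clause (S) is unit, so S = 1.
The clause (T') is unit, so T = 0.
Now (T) is unsatisfied and unit — conflict.
So every satisfying assignment has P = False.

False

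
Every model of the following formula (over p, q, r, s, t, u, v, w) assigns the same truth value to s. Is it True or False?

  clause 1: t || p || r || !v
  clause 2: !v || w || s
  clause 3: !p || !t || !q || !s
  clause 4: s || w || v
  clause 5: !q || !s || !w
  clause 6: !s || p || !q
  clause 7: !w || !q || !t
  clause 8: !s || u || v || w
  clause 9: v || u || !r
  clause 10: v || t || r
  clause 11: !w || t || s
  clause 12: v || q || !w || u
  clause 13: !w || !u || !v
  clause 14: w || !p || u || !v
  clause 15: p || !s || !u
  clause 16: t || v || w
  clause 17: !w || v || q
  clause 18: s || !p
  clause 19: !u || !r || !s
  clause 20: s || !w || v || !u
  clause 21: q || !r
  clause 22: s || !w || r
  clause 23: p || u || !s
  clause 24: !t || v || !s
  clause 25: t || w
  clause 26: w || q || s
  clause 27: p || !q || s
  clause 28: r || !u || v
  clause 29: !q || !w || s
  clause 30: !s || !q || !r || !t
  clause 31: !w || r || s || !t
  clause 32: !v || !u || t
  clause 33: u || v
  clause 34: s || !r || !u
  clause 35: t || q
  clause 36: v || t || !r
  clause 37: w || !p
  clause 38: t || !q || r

True

Suppose s = false.
Unit clause (!p) forces p = false.
Unit clause (!q) forces q = false.
Unit clause (!r) forces r = false.
Unit clause (!w) forces w = false.
But (w) is also a unit clause — contradiction.
So every satisfying assignment has s = True.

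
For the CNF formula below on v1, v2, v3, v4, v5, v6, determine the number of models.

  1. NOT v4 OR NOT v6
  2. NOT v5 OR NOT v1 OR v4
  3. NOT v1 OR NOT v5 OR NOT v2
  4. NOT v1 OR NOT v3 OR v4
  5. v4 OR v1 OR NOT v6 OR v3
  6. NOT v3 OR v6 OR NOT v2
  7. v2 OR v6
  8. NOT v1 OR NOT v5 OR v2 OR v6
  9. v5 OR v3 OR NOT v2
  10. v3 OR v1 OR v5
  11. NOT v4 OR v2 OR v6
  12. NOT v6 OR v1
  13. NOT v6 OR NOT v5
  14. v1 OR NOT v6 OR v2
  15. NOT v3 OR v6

3

There are 2^6 = 64 truth assignments over (v1, v2, v3, v4, v5, v6).
Split on v6. With v6 = true, the clauses containing v6 are satisfied and NOT v6 drops from the rest; 1 of the 2^5 = 32 assignments to the other variables satisfy what remains.
With v6 = false, by the same count on the reduced clause set, 2 assignments work.
(One model: v1=F, v2=T, v3=F, v4=F, v5=T, v6=F.)
Total: 1 + 2 = 3.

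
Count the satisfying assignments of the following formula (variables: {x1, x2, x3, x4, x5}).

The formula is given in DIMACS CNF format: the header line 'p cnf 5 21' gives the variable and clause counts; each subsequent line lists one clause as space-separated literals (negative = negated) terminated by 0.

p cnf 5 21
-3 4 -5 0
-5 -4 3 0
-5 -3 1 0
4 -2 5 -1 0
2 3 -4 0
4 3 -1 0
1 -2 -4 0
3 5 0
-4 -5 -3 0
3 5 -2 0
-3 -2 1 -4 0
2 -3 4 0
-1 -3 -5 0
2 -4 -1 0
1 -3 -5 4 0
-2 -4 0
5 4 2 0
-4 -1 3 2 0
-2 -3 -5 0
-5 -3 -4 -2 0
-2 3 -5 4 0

There are 2^5 = 32 truth assignments over (x1, x2, x3, x4, x5).
Split on x5. With x5 = True, the clauses containing x5 are satisfied and ¬x5 drops from the rest; 1 of the 2^4 = 16 assignments to the other variables satisfy what remains.
With x5 = False, by the same count on the reduced clause set, 2 assignments work.
Total: 1 + 2 = 3.

3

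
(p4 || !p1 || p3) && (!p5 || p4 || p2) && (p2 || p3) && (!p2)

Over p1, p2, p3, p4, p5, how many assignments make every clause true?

6

There are 2^5 = 32 truth assignments over (p1, p2, p3, p4, p5).
Split on p5. With p5 = true, the clauses containing p5 are satisfied and !p5 drops from the rest; 2 of the 2^4 = 16 assignments to the other variables satisfy what remains.
With p5 = false, by the same count on the reduced clause set, 4 assignments work.
Total: 2 + 4 = 6.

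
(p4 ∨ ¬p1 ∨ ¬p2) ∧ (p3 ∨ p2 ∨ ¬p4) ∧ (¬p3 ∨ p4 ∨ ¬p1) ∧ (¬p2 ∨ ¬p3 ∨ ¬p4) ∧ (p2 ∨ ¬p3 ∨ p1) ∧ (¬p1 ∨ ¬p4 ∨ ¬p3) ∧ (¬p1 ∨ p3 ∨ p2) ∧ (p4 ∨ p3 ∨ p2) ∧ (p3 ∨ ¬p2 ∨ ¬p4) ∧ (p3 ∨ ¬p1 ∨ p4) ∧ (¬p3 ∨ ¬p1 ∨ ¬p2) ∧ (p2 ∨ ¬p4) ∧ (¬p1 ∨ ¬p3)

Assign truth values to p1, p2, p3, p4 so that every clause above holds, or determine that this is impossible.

p1: False, p2: True, p3: True, p4: False

Suppose p2 = True.
Suppose p4 = False.
From the singleton clause (¬p1), p1 = False.
No clause remains; p3 is free.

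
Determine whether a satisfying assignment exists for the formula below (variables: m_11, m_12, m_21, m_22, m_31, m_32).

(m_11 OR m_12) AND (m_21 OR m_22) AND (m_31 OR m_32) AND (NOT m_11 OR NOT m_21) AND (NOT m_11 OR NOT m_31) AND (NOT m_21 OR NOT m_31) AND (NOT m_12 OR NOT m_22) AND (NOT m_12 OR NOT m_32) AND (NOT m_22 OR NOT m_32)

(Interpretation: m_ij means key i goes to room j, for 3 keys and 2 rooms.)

Suppose m_11 = true.
Unit clause (NOT m_21) forces m_21 = false.
Unit clause (m_22) forces m_22 = true.
Unit clause (NOT m_31) forces m_31 = false.
Unit clause (m_32) forces m_32 = true.
But (NOT m_32) is also a unit clause — contradiction.
That branch fails; take m_11 = false instead.
Unit clause (m_12) forces m_12 = true.
Unit clause (NOT m_22) forces m_22 = false.
Unit clause (m_21) forces m_21 = true.
Unit clause (NOT m_31) forces m_31 = false.
Unit clause (m_32) forces m_32 = true.
But (NOT m_32) is also a unit clause — contradiction.
Neither m_11 = true nor m_11 = false works.
No assignment satisfies every clause.

No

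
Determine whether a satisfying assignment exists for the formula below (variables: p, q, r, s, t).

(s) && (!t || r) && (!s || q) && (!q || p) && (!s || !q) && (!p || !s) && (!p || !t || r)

From the singleton clause (s), s = true.
From the singleton clause (q), q = true.
Now (!q) is unsatisfied and unit — conflict.
No assignment satisfies every clause.

No, unsatisfiable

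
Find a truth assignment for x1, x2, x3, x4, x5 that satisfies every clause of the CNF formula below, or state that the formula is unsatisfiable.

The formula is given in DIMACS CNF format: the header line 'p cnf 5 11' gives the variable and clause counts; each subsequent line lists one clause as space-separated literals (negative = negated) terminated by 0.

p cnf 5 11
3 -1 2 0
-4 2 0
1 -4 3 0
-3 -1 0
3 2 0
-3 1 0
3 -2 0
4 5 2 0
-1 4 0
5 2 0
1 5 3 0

Try x4 = False.
Unit clause (¬x1) forces x1 = False.
Unit clause (¬x3) forces x3 = False.
Unit clause (x2) forces x2 = True.
Now (¬x2) is unsatisfied and unit — conflict.
So x4 must be the other value — set x4 = True.
Unit clause (x2) forces x2 = True.
Unit clause (x3) forces x3 = True.
Unit clause (¬x1) forces x1 = False.
Now (x1) is unsatisfied and unit — conflict.
Neither x4 = True nor x4 = False works.

UNSATISFIABLE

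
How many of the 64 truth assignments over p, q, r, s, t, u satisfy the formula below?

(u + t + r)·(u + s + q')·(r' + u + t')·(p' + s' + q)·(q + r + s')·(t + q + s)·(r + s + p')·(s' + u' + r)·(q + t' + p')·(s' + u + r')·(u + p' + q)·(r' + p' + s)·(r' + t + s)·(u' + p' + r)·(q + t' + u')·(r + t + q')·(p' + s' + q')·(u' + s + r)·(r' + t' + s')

5

There are 2^6 = 64 truth assignments over (p, q, r, s, t, u).
Split on s. With s = 1, the clauses containing s are satisfied and s' drops from the rest; 3 of the 2^5 = 32 assignments to the other variables satisfy what remains.
With s = 0, by the same count on the reduced clause set, 2 assignments work.
Total: 3 + 2 = 5.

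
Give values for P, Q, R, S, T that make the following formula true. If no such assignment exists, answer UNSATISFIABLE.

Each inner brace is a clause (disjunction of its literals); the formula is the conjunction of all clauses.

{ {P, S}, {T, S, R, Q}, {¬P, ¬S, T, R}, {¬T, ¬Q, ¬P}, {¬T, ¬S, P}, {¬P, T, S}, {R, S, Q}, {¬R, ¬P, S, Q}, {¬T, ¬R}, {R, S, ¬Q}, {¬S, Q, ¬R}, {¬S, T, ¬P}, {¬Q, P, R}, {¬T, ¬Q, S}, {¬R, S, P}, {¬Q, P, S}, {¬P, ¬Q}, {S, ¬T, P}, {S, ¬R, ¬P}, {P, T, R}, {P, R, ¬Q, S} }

Try P = True.
From the singleton clause (¬Q), Q = False.
Try T = True.
From the singleton clause (¬R), R = False.
From the singleton clause (S), S = True.
Every clause now holds.

P=True; Q=False; R=False; S=True; T=True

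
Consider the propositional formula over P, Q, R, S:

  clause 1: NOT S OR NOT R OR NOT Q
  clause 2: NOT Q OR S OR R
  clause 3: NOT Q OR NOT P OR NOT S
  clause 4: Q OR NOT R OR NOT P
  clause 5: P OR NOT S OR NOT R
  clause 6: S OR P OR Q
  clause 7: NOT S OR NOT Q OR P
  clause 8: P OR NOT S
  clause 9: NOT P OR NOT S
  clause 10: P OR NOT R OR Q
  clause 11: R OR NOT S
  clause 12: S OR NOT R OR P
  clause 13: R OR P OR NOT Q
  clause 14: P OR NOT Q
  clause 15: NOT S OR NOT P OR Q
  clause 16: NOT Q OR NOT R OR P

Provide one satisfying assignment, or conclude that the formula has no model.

Case P = true:
From the singleton clause (NOT S), S = false.
Case Q = true:
From the singleton clause (R), R = true.
This assignment satisfies each clause.

P: true,  Q: true,  R: true,  S: false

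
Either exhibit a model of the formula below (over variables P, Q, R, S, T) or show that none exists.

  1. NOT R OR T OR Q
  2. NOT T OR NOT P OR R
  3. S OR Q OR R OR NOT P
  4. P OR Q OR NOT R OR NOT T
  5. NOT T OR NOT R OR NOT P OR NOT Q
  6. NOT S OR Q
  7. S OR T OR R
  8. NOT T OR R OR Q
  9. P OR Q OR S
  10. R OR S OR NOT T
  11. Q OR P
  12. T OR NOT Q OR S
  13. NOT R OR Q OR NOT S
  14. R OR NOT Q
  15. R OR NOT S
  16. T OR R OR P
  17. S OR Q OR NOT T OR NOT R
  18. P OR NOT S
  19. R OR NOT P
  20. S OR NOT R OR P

P=true, Q=true, R=true, S=true, T=false

Suppose S = true.
(Q) alone gives Q = true.
(R) alone gives R = true.
(P) alone gives P = true.
(NOT T) alone gives T = false.
All clauses are satisfied.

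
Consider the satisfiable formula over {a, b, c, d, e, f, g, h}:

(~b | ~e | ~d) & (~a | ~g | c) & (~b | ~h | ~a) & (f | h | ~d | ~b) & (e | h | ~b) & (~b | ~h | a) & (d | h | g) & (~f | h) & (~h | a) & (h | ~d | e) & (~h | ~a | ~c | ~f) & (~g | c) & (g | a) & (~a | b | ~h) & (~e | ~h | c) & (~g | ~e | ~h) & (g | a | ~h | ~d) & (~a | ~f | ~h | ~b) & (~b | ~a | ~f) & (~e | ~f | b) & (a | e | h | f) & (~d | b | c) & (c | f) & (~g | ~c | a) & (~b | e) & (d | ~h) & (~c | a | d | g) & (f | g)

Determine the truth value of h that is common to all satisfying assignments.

Suppose h = 1.
(a) alone gives a = 1.
(~b) alone gives b = 0.
That conflicts with the unit clause (b).
So every satisfying assignment has h = False.

False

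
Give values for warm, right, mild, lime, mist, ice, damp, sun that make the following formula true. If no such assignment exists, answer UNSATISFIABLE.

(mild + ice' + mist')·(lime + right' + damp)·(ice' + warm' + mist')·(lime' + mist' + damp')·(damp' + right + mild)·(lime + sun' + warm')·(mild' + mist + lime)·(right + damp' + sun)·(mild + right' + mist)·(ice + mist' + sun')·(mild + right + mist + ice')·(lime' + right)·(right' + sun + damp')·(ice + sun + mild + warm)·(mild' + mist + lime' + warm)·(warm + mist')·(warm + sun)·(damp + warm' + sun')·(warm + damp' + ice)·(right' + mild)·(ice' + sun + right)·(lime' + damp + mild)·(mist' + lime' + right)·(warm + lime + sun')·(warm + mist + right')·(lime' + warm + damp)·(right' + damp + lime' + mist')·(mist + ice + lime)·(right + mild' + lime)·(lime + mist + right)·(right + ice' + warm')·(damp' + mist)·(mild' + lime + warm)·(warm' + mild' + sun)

warm ↦ 1,  right ↦ 0,  mild ↦ 0,  lime ↦ 0,  mist ↦ 1,  ice ↦ 0,  damp ↦ 0,  sun ↦ 0

Branch on lime: set lime = 0.
Branch on right: set right = 0.
From the singleton clause (mild'), mild = 0.
From the singleton clause (damp'), damp = 0.
From the singleton clause (mist), mist = 1.
From the singleton clause (ice'), ice = 0.
From the singleton clause (sun'), sun = 0.
From the singleton clause (warm), warm = 1.
All clauses are satisfied.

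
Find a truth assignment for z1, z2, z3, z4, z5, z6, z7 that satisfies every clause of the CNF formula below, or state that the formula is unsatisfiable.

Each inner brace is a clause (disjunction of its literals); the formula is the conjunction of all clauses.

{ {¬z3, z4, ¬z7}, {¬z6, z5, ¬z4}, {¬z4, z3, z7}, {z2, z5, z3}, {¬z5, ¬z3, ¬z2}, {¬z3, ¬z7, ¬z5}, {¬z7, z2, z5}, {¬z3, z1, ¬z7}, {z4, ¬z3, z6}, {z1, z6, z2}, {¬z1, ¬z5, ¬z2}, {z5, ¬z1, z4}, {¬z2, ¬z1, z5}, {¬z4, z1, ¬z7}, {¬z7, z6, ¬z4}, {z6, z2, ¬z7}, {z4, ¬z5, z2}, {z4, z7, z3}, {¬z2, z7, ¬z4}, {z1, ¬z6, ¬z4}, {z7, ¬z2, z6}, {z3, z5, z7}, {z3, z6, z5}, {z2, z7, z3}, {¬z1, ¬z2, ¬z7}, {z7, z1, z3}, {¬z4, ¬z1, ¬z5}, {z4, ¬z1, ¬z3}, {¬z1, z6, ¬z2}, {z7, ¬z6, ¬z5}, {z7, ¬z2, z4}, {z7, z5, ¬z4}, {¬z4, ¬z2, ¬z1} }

Try z3 = False.
Try z4 = False.
Unit clause (z7) forces z7 = True.
Try z2 = True.
Unit clause (¬z1) forces z1 = False.
Try z6 = False.
Unit clause (z5) forces z5 = True.
This assignment satisfies each clause.

z1: False,  z2: True,  z3: False,  z4: False,  z5: True,  z6: False,  z7: True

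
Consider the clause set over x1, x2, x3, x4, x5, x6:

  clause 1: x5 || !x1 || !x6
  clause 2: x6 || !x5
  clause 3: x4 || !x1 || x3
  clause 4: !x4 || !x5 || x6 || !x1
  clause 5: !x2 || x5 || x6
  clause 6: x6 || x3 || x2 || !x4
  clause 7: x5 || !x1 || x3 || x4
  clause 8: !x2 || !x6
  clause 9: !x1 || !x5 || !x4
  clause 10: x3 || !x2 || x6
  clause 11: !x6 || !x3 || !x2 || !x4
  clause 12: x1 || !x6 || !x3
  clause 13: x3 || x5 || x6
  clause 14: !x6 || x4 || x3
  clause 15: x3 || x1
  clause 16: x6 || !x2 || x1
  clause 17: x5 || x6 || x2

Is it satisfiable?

Try x6 = true.
(!x2) alone gives x2 = false.
Try x5 = true.
Try x1 = true.
(!x4) alone gives x4 = false.
(x3) alone gives x3 = true.
Every clause now holds.
A satisfying assignment: x1 ↦ true, x2 ↦ false, x3 ↦ true, x4 ↦ false, x5 ↦ true, x6 ↦ true.

Yes, satisfiable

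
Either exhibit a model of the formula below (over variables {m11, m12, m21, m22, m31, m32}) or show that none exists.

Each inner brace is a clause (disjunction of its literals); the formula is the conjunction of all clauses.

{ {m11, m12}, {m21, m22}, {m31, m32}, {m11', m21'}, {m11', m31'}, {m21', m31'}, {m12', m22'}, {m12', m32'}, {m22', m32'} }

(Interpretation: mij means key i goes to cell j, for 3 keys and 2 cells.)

Case m11 = 1:
Unit clause (m21') forces m21 = 0.
Unit clause (m22) forces m22 = 1.
Unit clause (m31') forces m31 = 0.
Unit clause (m32) forces m32 = 1.
Now (m32') is unsatisfied and unit — conflict.
That branch fails; take m11 = 0 instead.
Unit clause (m12) forces m12 = 1.
Unit clause (m22') forces m22 = 0.
Unit clause (m21) forces m21 = 1.
Unit clause (m31') forces m31 = 0.
Unit clause (m32) forces m32 = 1.
Now (m32') is unsatisfied and unit — conflict.
Both values of m11 lead to a conflict.

UNSATISFIABLE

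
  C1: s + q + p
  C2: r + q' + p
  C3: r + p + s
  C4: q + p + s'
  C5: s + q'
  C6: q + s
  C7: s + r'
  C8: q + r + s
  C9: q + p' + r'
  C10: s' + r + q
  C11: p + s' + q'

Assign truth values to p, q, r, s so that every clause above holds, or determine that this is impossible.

Try s = 1.
Try q = 1.
From the singleton clause (p), p = 1.
All clauses hold; r can take either value.

p: 1; q: 1; r: 1; s: 1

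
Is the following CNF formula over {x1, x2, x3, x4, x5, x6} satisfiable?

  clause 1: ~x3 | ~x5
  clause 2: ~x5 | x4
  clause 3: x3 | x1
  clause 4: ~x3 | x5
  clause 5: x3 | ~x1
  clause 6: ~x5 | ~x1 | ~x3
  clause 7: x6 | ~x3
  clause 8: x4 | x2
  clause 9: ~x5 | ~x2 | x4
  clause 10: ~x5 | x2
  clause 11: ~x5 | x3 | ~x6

No

Case x3 = 0:
The clause (x1) is unit, so x1 = 1.
But (~x1) is also a unit clause — contradiction.
So x3 must be the other value — set x3 = 1.
The clause (~x5) is unit, so x5 = 0.
But (x5) is also a unit clause — contradiction.
Either choice for x3 ends in contradiction.
No assignment satisfies every clause.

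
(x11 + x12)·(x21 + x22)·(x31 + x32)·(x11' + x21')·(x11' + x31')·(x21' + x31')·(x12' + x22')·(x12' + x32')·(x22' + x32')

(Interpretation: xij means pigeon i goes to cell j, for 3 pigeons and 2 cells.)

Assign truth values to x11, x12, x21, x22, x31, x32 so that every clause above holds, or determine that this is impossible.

UNSATISFIABLE

Case x11 = 1:
From the singleton clause (x21'), x21 = 0.
From the singleton clause (x22), x22 = 1.
From the singleton clause (x31'), x31 = 0.
From the singleton clause (x32), x32 = 1.
Now (x32') is unsatisfied and unit — conflict.
So x11 must be the other value — set x11 = 0.
From the singleton clause (x12), x12 = 1.
From the singleton clause (x22'), x22 = 0.
From the singleton clause (x21), x21 = 1.
From the singleton clause (x31'), x31 = 0.
From the singleton clause (x32), x32 = 1.
Now (x32') is unsatisfied and unit — conflict.
Neither x11 = 1 nor x11 = 0 works.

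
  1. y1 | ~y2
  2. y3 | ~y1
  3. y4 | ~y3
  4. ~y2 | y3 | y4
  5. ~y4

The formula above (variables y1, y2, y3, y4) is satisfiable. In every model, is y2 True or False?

Suppose y2 = 1.
From the singleton clause (y1), y1 = 1.
From the singleton clause (y3), y3 = 1.
From the singleton clause (y4), y4 = 1.
Now (~y4) is unsatisfied and unit — conflict.
So every satisfying assignment has y2 = False.

False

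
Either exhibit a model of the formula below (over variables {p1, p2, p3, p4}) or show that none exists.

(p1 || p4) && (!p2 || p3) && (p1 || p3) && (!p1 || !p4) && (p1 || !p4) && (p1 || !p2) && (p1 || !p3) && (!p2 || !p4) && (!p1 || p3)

p1=true,  p2=true,  p3=true,  p4=false

Suppose p1 = true.
(!p4) alone gives p4 = false.
(p3) alone gives p3 = true.
No clause remains; p2 is free.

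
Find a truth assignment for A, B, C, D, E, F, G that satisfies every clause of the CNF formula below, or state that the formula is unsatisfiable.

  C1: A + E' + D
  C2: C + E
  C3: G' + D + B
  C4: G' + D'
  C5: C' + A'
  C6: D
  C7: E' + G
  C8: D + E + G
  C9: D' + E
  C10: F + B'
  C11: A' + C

UNSATISFIABLE

(D) alone gives D = 1.
(G') alone gives G = 0.
(E') alone gives E = 0.
But (E) is also a unit clause — contradiction.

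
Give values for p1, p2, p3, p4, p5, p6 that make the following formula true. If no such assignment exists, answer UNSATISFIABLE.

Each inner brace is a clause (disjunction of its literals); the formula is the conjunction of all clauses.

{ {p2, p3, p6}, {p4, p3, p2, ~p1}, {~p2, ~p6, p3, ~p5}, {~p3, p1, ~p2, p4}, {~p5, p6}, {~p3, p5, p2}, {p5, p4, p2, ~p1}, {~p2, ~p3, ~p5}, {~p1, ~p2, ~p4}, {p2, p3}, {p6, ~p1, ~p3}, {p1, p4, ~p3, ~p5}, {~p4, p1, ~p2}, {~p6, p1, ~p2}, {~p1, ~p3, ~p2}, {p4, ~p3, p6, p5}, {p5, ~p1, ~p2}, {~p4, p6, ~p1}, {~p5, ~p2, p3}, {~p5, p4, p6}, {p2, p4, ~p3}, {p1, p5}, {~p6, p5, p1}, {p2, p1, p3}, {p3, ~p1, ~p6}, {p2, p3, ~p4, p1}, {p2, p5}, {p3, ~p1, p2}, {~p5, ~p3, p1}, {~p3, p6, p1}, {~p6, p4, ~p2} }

p1: 1, p2: 0, p3: 1, p4: 1, p5: 1, p6: 1

Try p5 = 1.
(p6) alone gives p6 = 1.
Try p2 = 0.
(p3) alone gives p3 = 1.
(p4) alone gives p4 = 1.
(p1) alone gives p1 = 1.
This assignment satisfies each clause.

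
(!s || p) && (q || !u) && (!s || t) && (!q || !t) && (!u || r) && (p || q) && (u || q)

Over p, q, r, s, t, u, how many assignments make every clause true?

6

There are 2^6 = 64 truth assignments over (p, q, r, s, t, u).
Split on q. With q = true, the clauses containing q are satisfied and !q drops from the rest; 6 of the 2^5 = 32 assignments to the other variables satisfy what remains.
With q = false, by the same count on the reduced clause set, 0 assignments work.
Total: 6 + 0 = 6.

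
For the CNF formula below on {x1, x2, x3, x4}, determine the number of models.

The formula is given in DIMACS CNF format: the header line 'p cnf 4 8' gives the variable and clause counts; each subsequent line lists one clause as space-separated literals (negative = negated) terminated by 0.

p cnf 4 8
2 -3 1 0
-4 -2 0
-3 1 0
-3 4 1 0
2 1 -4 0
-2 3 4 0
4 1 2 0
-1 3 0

3

There are 2^4 = 16 truth assignments over (x1, x2, x3, x4).
Check each against the 8 clauses (columns in the order x1, x2, x3, x4):
  F F F F  ✗ fails (x4 ∨ x1 ∨ x2)
  F F F T  ✗ fails (x2 ∨ x1 ∨ ¬x4)
  F F T F  ✗ fails (x2 ∨ ¬x3 ∨ x1)
  F F T T  ✗ fails (x2 ∨ ¬x3 ∨ x1)
  F T F F  ✗ fails (¬x2 ∨ x3 ∨ x4)
  F T F T  ✗ fails (¬x4 ∨ ¬x2)
  F T T F  ✗ fails (¬x3 ∨ x1)
  F T T T  ✗ fails (¬x4 ∨ ¬x2)
  T F F F  ✗ fails (¬x1 ∨ x3)
  T F F T  ✗ fails (¬x1 ∨ x3)
  T F T F  ✓ satisfies all
  T F T T  ✓ satisfies all
  T T F F  ✗ fails (¬x2 ∨ x3 ∨ x4)
  T T F T  ✗ fails (¬x4 ∨ ¬x2)
  T T T F  ✓ satisfies all
  T T T T  ✗ fails (¬x4 ∨ ¬x2)
3 of the 16 rows are models.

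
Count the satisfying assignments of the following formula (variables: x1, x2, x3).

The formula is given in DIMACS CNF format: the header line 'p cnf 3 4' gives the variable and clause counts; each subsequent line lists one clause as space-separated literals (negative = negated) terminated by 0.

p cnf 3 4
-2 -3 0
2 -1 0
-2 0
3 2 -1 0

There are 2^3 = 8 truth assignments over (x1, x2, x3).
Check each against the 4 clauses (columns in the order x1, x2, x3):
  F F F  ✓ satisfies all
  F F T  ✓ satisfies all
  F T F  ✗ fails (¬x2)
  F T T  ✗ fails (¬x2 ∨ ¬x3)
  T F F  ✗ fails (x2 ∨ ¬x1)
  T F T  ✗ fails (x2 ∨ ¬x1)
  T T F  ✗ fails (¬x2)
  T T T  ✗ fails (¬x2 ∨ ¬x3)
2 of the 8 rows are models.

2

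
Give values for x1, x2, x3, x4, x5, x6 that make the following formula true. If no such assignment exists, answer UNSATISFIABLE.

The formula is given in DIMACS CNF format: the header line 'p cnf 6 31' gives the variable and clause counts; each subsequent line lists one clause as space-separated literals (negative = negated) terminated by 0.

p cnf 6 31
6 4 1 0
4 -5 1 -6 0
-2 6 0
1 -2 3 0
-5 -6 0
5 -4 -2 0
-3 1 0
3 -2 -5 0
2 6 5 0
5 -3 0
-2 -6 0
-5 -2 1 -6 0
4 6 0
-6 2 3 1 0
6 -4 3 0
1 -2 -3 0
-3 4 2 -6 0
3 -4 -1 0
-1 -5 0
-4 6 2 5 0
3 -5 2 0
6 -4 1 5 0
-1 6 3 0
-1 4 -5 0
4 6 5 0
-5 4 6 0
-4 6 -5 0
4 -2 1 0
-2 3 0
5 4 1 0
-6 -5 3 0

x1: True; x2: False; x3: False; x4: False; x5: False; x6: True

Branch on x2: set x2 = False.
Branch on x5: set x5 = False.
From the singleton clause (x6), x6 = True.
From the singleton clause (¬x3), x3 = False.
From the singleton clause (x1), x1 = True.
From the singleton clause (¬x4), x4 = False.
This assignment satisfies each clause.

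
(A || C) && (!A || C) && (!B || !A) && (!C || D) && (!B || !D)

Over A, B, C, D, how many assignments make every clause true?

There are 2^4 = 16 truth assignments over (A, B, C, D).
Split on D. With D = true, the clauses containing D are satisfied and !D drops from the rest; 2 of the 2^3 = 8 assignments to the other variables satisfy what remains.
With D = false, by the same count on the reduced clause set, 0 assignments work.
(One model: A=F, B=F, C=T, D=T.)
Total: 2 + 0 = 2.

2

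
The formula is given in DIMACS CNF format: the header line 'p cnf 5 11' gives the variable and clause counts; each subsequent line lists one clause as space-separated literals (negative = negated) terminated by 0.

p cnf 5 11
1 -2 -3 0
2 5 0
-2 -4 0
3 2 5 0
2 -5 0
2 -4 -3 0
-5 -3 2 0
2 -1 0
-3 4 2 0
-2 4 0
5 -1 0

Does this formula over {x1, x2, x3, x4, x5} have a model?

Try x2 = True.
(¬x4) alone gives x4 = False.
Now (x4) is unsatisfied and unit — conflict.
Undo x2 and try x2 = False.
(x5) alone gives x5 = True.
Now (¬x5) is unsatisfied and unit — conflict.
Neither x2 = True nor x2 = False works.
No assignment satisfies every clause.

Unsatisfiable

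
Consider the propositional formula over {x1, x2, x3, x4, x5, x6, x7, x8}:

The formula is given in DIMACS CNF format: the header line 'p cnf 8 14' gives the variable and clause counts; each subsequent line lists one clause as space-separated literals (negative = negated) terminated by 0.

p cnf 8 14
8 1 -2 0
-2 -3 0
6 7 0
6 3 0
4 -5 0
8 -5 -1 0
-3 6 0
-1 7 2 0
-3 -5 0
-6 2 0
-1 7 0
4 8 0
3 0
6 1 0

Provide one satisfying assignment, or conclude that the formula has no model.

UNSATISFIABLE

The clause (x3) is unit, so x3 = True.
The clause (¬x2) is unit, so x2 = False.
The clause (x6) is unit, so x6 = True.
Now (¬x6) is unsatisfied and unit — conflict.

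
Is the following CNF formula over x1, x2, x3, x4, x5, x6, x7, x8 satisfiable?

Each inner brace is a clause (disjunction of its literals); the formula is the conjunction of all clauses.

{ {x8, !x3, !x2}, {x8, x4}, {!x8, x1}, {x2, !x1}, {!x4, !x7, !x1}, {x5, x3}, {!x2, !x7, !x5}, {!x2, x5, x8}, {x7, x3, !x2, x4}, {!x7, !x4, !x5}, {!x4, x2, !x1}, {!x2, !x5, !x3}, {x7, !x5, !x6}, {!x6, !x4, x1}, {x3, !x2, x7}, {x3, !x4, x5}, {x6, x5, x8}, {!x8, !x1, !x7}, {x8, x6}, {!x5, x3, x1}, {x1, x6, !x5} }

Try x8 = true.
From the singleton clause (x1), x1 = true.
From the singleton clause (x2), x2 = true.
From the singleton clause (!x7), x7 = false.
From the singleton clause (x3), x3 = true.
From the singleton clause (!x5), x5 = false.
Every clause is now satisfied; x4, x6 are unconstrained.
A satisfying assignment: x1: true, x2: true, x3: true, x4: false, x5: false, x6: true, x7: false, x8: true.

Satisfiable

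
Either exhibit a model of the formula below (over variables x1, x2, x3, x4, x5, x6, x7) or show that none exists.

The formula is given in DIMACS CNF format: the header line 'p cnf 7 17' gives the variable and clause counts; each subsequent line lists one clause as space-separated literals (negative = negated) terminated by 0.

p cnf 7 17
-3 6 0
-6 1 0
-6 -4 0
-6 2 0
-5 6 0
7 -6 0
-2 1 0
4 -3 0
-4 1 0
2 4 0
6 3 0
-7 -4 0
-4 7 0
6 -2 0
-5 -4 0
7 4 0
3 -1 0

UNSATISFIABLE

Try x3 = False.
Unit clause (x6) forces x6 = True.
Unit clause (x1) forces x1 = True.
Now (¬x1) is unsatisfied and unit — conflict.
Undo x3 and try x3 = True.
Unit clause (x6) forces x6 = True.
Unit clause (x1) forces x1 = True.
Unit clause (¬x4) forces x4 = False.
Now (x4) is unsatisfied and unit — conflict.
Neither x3 = True nor x3 = False works.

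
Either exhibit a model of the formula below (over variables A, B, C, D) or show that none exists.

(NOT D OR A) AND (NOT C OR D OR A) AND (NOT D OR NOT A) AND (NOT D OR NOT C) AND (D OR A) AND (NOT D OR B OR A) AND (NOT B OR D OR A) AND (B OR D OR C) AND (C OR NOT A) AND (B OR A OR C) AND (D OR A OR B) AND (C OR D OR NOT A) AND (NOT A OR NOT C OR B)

Try D = false.
Unit clause (A) forces A = true.
Unit clause (C) forces C = true.
Unit clause (B) forces B = true.
This assignment satisfies each clause.

A: true,  B: true,  C: true,  D: false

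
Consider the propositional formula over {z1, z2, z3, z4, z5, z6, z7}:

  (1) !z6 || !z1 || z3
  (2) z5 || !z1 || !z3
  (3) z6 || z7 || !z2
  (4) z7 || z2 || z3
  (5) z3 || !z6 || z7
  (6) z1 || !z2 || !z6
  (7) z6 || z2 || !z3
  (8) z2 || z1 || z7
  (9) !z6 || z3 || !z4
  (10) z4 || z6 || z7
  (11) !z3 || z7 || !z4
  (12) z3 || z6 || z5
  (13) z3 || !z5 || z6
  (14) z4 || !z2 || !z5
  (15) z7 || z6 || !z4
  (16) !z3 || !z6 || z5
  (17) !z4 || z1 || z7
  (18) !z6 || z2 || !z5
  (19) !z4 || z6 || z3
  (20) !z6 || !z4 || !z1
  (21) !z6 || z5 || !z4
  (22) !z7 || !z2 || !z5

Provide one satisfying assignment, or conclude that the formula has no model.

Branch on z6: set z6 = false.
Branch on z7: set z7 = true.
Branch on z2: set z2 = true.
Unit clause (!z5) forces z5 = false.
Unit clause (z3) forces z3 = true.
Unit clause (!z1) forces z1 = false.
Every clause is now satisfied; z4 is unconstrained.

z1 ↦ false,  z2 ↦ true,  z3 ↦ true,  z4 ↦ false,  z5 ↦ false,  z6 ↦ false,  z7 ↦ true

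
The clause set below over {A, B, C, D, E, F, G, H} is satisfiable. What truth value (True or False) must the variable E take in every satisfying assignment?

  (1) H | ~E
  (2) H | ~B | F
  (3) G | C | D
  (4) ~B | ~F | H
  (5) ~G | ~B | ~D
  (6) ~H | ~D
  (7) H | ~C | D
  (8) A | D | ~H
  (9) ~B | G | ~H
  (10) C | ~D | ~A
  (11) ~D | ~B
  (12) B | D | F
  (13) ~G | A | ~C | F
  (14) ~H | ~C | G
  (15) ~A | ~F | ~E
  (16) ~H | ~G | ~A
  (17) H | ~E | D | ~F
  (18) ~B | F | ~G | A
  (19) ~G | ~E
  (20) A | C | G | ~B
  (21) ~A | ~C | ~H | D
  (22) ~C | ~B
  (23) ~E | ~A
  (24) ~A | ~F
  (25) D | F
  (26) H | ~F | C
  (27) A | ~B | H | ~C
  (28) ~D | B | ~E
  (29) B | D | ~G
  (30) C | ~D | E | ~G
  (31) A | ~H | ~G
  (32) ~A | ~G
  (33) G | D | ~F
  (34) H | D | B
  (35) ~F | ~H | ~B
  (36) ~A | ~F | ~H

False

Suppose E = 1.
(H) alone gives H = 1.
(~D) alone gives D = 0.
(A) alone gives A = 1.
Now (~A) is unsatisfied and unit — conflict.
So every satisfying assignment has E = False.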